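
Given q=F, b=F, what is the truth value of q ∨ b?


Disjunction is false only when both operands are false.
Substitute: q=F, b=F.
F ∨ F evaluates to F.

F


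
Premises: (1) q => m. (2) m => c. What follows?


Hypothetical syllogism: from (P → Q) and (Q → R), infer (P → R).
Chain the two implications through the shared middle term 'm'.

q => c


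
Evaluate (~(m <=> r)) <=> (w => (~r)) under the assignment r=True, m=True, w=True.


Substitute r=True, m=True, w=True:
m <=> r = True <=> True = True
~(m <=> r) = False
~r = False
w => (~r) = True => False = False
(~(m <=> r)) <=> (w => (~r)) = False <=> False = True

True


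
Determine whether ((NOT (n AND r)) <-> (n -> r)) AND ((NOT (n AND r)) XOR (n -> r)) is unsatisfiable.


Truth table over {n, r}:
n | r | φ
---------
F | F | F
T | F | F
F | T | F
T | T | F
Every row is false.

Yes, it is a contradiction.


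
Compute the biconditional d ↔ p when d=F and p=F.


Biconditional is true when both operands have the same truth value.
Substitute: d=F, p=F.
F ↔ F evaluates to T.

T


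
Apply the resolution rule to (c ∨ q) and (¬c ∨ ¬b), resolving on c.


The clauses contain complementary literals c and ¬c.
Resolution eliminates this pair and disjoins the remaining literals (merging duplicates).

(q ∨ ¬b)


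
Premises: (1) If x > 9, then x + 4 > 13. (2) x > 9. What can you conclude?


Modus ponens: from (P → Q) and P, infer Q.
P = 'x > 9' is asserted, and P → Q holds, so Q follows.

x + 4 > 13.


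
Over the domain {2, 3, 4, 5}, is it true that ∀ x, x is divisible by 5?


Evaluate the predicate on each element: 2:F, 3:F, 4:F, 5:T.
Counterexample x = 2 fails the predicate.

F


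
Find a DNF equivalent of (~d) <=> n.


Step 1: (¬d) ↔ n is true exactly when both agree: ((¬d) ∧ n) ∨ (¬(¬d) ∧ ¬n).
Step 2: Eliminate any double negations (¬¬X = X).

((~d) & n) | (d & (~n))


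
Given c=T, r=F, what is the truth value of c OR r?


Disjunction is false only when both operands are false.
Substitute: c=T, r=F.
T OR F evaluates to T.

T


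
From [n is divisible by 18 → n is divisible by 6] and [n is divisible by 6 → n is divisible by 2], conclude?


Hypothetical syllogism: from (P → Q) and (Q → R), infer (P → R).
Chain the two implications through the shared middle term 'n is divisible by 6'.

n is divisible by 18 → n is divisible by 2


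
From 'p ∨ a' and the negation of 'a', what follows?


Disjunctive syllogism: from (P ∨ Q) and ¬P, infer Q.
One disjunct, 'a', is ruled out; the other must hold.

p


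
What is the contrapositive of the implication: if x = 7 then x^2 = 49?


The contrapositive of (P → Q) is (¬Q → ¬P); it is logically equivalent to the original.
Here P = 'x = 7' and Q = 'x^2 = 49'.

If not (x^2 = 49), then not (x = 7).


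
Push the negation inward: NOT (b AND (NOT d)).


De Morgan: the negation of a conjunction is the disjunction of the negations.
Distribute NOT across AND, flipping it to OR, and negate each literal.

(NOT b) OR d


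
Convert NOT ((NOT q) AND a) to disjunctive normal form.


Step 1: Apply De Morgan: ¬((¬q) ∧ a) = ¬(¬q) ∨ ¬a.
Step 2: Eliminate any double negations (¬¬X = X).

q OR (NOT a)


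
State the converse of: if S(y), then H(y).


The converse of (P → Q) is (Q → P). It is not in general equivalent to the original.
Here P = 'S(y)' and Q = 'H(y)'.

If H(y), then S(y).


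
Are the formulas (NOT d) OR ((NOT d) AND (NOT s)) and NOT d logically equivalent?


Compare truth tables:
d | s | φ | ψ
-------------
F | F | T | T
T | F | F | F
F | T | T | T
T | T | F | F
The columns φ and ψ agree on every row.

Yes, they are logically equivalent.


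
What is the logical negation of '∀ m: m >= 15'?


¬(∀ x: φ) = ∃ x: ¬φ, and ¬(∃ x: φ) = ∀ x: ¬φ.
Apply to the universal statement.

∃ m: ¬(m >= 15)


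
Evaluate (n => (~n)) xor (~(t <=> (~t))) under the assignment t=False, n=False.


Substitute t=False, n=False:
~n = True
n => (~n) = False => True = True
~t = True
t <=> (~t) = False <=> True = False
~(t <=> (~t)) = True
(n => (~n)) xor (~(t <=> (~t))) = True xor True = False

False


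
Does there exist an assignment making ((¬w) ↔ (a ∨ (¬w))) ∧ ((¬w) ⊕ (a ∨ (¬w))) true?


Check all 4 assignments over {a, w}:
a | w | φ
---------
F | F | F
T | F | F
F | T | F
T | T | F
No assignment makes the formula true.

Unsatisfiable.


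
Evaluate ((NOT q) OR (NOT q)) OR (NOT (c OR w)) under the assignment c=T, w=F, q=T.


Substitute c=T, w=F, q=T:
NOT q = F
NOT q = F
(NOT q) OR (NOT q) = F OR F = F
c OR w = T OR F = T
NOT (c OR w) = F
((NOT q) OR (NOT q)) OR (NOT (c OR w)) = F OR F = F

F


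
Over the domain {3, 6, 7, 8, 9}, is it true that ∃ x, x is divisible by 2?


Evaluate the predicate on each element: 3:F, 6:T, 7:F, 8:T, 9:F.
Witness x = 6 satisfies the predicate.

T


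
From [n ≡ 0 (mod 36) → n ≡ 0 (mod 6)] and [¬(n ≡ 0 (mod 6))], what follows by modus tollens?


Modus tollens: from (P → Q) and ¬Q, infer ¬P.
Q = 'n ≡ 0 (mod 6)' is denied; since P → Q, P must also fail.

Not (n ≡ 0 (mod 36)).


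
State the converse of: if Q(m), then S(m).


The converse of (P → Q) is (Q → P). It is not in general equivalent to the original.
Here P = 'Q(m)' and Q = 'S(m)'.

If S(m), then Q(m).


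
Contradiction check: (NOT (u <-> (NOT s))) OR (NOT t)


Truth table over {s, t, u}:
s | t | u | φ
-------------
F | F | F | T
T | F | F | T
F | T | F | T
T | T | F | F
F | F | T | T
T | F | T | T
F | T | T | F
T | T | T | T
Satisfying assignment at row 1: s=F, t=F, u=F gives T.

No, it is not a contradiction.


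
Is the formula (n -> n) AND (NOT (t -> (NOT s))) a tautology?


Build the truth table over {n, s, t}:
n | s | t | φ
-------------
F | F | F | F
T | F | F | F
F | T | F | F
T | T | F | F
F | F | T | F
T | F | T | F
F | T | T | T
T | T | T | T
Counterexample at row 1: with n=F, s=F, t=F, the formula is F.

No, it is not a tautology.


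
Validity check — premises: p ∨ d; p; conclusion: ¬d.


This is affirming a disjunct (fallacy). There exist truth assignments where the premises are all true but the conclusion is false.

Invalid.


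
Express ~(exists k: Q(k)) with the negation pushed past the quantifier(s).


¬(forall x: φ) = exists x: ¬φ, and ¬(exists x: φ) = forall x: ¬φ.
Apply to the existential statement.

forall k: ~(Q(k))


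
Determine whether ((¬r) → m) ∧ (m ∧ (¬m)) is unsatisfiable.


Truth table over {m, r}:
m | r | φ
---------
F | F | F
T | F | F
F | T | F
T | T | F
Every row is false.

Yes, it is a contradiction.


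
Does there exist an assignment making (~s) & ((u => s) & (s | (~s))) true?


Search for a satisfying assignment over {s, u}.
Try s=False, u=False: the formula evaluates to True.
A satisfying assignment exists.

Satisfiable.


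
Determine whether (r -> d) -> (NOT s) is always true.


Build the truth table over {d, r, s}:
d | r | s | φ
-------------
F | F | F | T
T | F | F | T
F | T | F | T
T | T | F | T
F | F | T | F
T | F | T | F
F | T | T | T
T | T | T | F
Counterexample at row 5: with d=F, r=F, s=T, the formula is F.

No, it is not a tautology.


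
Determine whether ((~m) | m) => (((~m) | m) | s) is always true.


Build the truth table over {m, s}:
m | s | φ
---------
False | False | True
True | False | True
False | True | True
True | True | True
Every row evaluates to true.

Yes, it is a tautology.


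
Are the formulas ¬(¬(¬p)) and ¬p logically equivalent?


Compare truth tables:
p | φ | ψ
---------
F | T | T
T | F | F
The columns φ and ψ agree on every row.

Yes, they are logically equivalent.


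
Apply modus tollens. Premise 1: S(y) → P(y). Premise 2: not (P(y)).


Modus tollens: from (P → Q) and ¬Q, infer ¬P.
Q = 'P(y)' is denied; since P → Q, P must also fail.

Not (S(y)).


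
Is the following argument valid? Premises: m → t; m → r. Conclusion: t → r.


This is (no valid rule). There exist truth assignments where the premises are all true but the conclusion is false.

Invalid.


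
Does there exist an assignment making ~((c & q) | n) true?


Search for a satisfying assignment over {c, n, q}.
Try c=False, n=False, q=False: the formula evaluates to True.
A satisfying assignment exists.

Satisfiable.


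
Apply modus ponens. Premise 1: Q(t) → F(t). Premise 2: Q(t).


Modus ponens: from (P → Q) and P, infer Q.
P = 'Q(t)' is asserted, and P → Q holds, so Q follows.

F(t).


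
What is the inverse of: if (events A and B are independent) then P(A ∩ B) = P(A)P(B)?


The inverse of (P → Q) is (¬P → ¬Q). It is equivalent to the converse, not to the original.
Here P = '(events A and B are independent)' and Q = 'P(A ∩ B) = P(A)P(B)'.

If not ((events A and B are independent)), then not (P(A ∩ B) = P(A)P(B)).


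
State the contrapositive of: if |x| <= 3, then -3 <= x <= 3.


The contrapositive of (P → Q) is (¬Q → ¬P); it is logically equivalent to the original.
Here P = '|x| <= 3' and Q = '-3 <= x <= 3'.

If not (-3 <= x <= 3), then not (|x| <= 3).


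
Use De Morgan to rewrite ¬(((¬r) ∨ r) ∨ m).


De Morgan: the negation of a disjunction is the conjunction of the negations.
Distribute ¬ across ∨, flipping it to ∧, and negate each literal.

(r ∧ (¬r)) ∧ (¬m)


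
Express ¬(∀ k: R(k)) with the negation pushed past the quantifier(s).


¬(∀ x: φ) = ∃ x: ¬φ, and ¬(∃ x: φ) = ∀ x: ¬φ.
Apply to the universal statement.

∃ k: ¬(R(k))


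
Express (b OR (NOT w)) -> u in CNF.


Step 1: Rewrite as ¬(b ∨ (¬w)) ∨ u = (¬b ∧ ¬(¬w)) ∨ u.
Step 2: Distribute ∨ over ∧.
Step 3: Eliminate any double negations (¬¬X = X).

((NOT b) OR u) AND (w OR u)


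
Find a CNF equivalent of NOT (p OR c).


Step 1: Apply De Morgan: ¬(p ∨ c) = ¬p ∧ ¬c.

(NOT p) AND (NOT c)


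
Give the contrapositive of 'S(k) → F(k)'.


The contrapositive of (P → Q) is (¬Q → ¬P); it is logically equivalent to the original.
Here P = 'S(k)' and Q = 'F(k)'.

If not (F(k)), then not (S(k)).


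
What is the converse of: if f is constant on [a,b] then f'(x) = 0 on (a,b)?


The converse of (P → Q) is (Q → P). It is not in general equivalent to the original.
Here P = 'f is constant on [a,b]' and Q = 'f'(x) = 0 on (a,b)'.

If f'(x) = 0 on (a,b), then f is constant on [a,b].


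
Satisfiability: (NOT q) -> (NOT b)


Search for a satisfying assignment over {b, q}.
Try b=F, q=F: the formula evaluates to T.
A satisfying assignment exists.

Satisfiable.


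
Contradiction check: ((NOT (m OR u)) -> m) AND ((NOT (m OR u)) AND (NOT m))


Truth table over {m, u}:
m | u | φ
---------
F | F | F
T | F | F
F | T | F
T | T | F
Every row is false.

Yes, it is a contradiction.


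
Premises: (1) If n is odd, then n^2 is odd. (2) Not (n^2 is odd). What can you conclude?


Modus tollens: from (P → Q) and ¬Q, infer ¬P.
Q = 'n^2 is odd' is denied; since P → Q, P must also fail.

Not (n is odd).


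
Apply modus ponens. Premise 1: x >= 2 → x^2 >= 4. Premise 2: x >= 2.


Modus ponens: from (P → Q) and P, infer Q.
P = 'x >= 2' is asserted, and P → Q holds, so Q follows.

x^2 >= 4.


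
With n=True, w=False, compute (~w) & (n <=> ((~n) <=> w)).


Substitute n=True, w=False:
~w = True
~n = False
(~n) <=> w = False <=> False = True
n <=> ((~n) <=> w) = True <=> True = True
(~w) & (n <=> ((~n) <=> w)) = True & True = True

True


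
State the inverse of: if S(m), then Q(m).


The inverse of (P → Q) is (¬P → ¬Q). It is equivalent to the converse, not to the original.
Here P = 'S(m)' and Q = 'Q(m)'.

If not (S(m)), then not (Q(m)).


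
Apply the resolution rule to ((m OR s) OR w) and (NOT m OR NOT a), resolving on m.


The clauses contain complementary literals m and NOTm.
Resolution eliminates this pair and disjoins the remaining literals (merging duplicates).

((s OR w) OR NOT a)


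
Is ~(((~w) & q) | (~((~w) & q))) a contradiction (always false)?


Truth table over {q, w}:
q | w | φ
---------
False | False | False
True | False | False
False | True | False
True | True | False
Every row is false.

Yes, it is a contradiction.


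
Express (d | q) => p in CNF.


Step 1: Rewrite as ¬(d ∨ q) ∨ p = (¬d ∧ ¬q) ∨ p.
Step 2: Distribute ∨ over ∧.

((~d) | p) & ((~q) | p)


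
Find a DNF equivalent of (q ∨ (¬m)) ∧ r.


Step 1: Distribute ∧ over ∨: (q ∨ (¬m)) ∧ r = (q ∧ r) ∨ ((¬m) ∧ r).

(q ∧ r) ∨ ((¬m) ∧ r)


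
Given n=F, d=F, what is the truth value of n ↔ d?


Biconditional is true when both operands have the same truth value.
Substitute: n=F, d=F.
F ↔ F evaluates to T.

T


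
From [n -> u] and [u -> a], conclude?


Hypothetical syllogism: from (P → Q) and (Q → R), infer (P → R).
Chain the two implications through the shared middle term 'u'.

n -> a


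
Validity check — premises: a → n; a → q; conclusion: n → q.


This is (no valid rule). There exist truth assignments where the premises are all true but the conclusion is false.

Invalid.


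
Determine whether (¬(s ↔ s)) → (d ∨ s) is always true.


Build the truth table over {d, s}:
d | s | φ
---------
F | F | T
T | F | T
F | T | T
T | T | T
Every row evaluates to true.

Yes, it is a tautology.


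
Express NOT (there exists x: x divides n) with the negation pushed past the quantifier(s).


¬(for all x: φ) = there exists x: ¬φ, and ¬(there exists x: φ) = for all x: ¬φ.
Apply to the existential statement.

for all x: NOT(x divides n)


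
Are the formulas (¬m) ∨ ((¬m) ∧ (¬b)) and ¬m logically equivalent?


Compare truth tables:
b | m | φ | ψ
-------------
F | F | T | T
T | F | T | T
F | T | F | F
T | T | F | F
The columns φ and ψ agree on every row.

Yes, they are logically equivalent.


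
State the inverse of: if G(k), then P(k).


The inverse of (P → Q) is (¬P → ¬Q). It is equivalent to the converse, not to the original.
Here P = 'G(k)' and Q = 'P(k)'.

If not (G(k)), then not (P(k)).


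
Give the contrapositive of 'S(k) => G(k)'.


The contrapositive of (P → Q) is (¬Q → ¬P); it is logically equivalent to the original.
Here P = 'S(k)' and Q = 'G(k)'.

If not (G(k)), then not (S(k)).


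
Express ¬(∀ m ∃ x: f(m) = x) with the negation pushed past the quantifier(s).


Negation flips each quantifier (∀↔∃) and negates the inner predicate.
¬(∀ m ∃ x: φ) = ∃ m ∀ x: ¬φ.

∃ m ∀ x: ¬(f(m) = x)


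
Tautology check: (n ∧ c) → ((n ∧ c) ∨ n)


Build the truth table over {c, n}:
c | n | φ
---------
F | F | T
T | F | T
F | T | T
T | T | T
Every row evaluates to true.

Yes, it is a tautology.


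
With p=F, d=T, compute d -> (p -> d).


Substitute p=F, d=T:
p -> d = F -> T = T
d -> (p -> d) = T -> T = T

T


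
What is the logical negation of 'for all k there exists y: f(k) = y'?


Negation flips each quantifier (∀↔∃) and negates the inner predicate.
¬(for all k there exists y: φ) = there exists k for all y: ¬φ.

there exists k for all y: NOT(f(k) = y)


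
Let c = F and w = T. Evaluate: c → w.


Implication is false only when antecedent is true and consequent is false.
Substitute: c=F, w=T.
F → T evaluates to T.

T


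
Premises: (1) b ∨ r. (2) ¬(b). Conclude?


Disjunctive syllogism: from (P ∨ Q) and ¬P, infer Q.
One disjunct, 'b', is ruled out; the other must hold.

r


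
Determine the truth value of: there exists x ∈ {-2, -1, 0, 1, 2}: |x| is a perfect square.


Evaluate the predicate on each element: -2:F, -1:T, 0:T, 1:T, 2:F.
Witness x = -1 satisfies the predicate.

T


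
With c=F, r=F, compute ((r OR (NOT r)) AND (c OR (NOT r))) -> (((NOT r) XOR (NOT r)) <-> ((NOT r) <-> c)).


Substitute c=F, r=F:
… (earlier sub-steps elided)
NOT r = T
c OR (NOT r) = F OR T = T
(r OR (NOT r)) AND (c OR (NOT r)) = T AND T = T
NOT r = T
NOT r = T
(NOT r) XOR (NOT r) = T XOR T = F
NOT r = T
(NOT r) <-> c = T <-> F = F
((NOT r) XOR (NOT r)) <-> ((NOT r) <-> c) = F <-> F = T
((r OR (NOT r)) AND (c OR (NOT r))) -> (((NOT r) XOR (NOT r)) <-> ((NOT r) <-> c)) = T -> T = T

T


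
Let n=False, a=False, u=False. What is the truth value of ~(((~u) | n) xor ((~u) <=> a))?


Substitute n=False, a=False, u=False:
~u = True
(~u) | n = True | False = True
~u = True
(~u) <=> a = True <=> False = False
((~u) | n) xor ((~u) <=> a) = True xor False = True
~(((~u) | n) xor ((~u) <=> a)) = False

False


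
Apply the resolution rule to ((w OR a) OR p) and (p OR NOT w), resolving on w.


The clauses contain complementary literals w and NOTw.
Resolution eliminates this pair and disjoins the remaining literals (merging duplicates).

(p OR a)


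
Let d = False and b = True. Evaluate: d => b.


Implication is false only when antecedent is true and consequent is false.
Substitute: d=False, b=True.
False => True evaluates to True.

True


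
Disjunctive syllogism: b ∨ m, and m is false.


Disjunctive syllogism: from (P ∨ Q) and ¬P, infer Q.
One disjunct, 'm', is ruled out; the other must hold.

b


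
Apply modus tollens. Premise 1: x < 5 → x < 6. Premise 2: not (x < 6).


Modus tollens: from (P → Q) and ¬Q, infer ¬P.
Q = 'x < 6' is denied; since P → Q, P must also fail.

Not (x < 5).


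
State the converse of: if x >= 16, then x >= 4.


The converse of (P → Q) is (Q → P). It is not in general equivalent to the original.
Here P = 'x >= 16' and Q = 'x >= 4'.

If x >= 4, then x >= 16.


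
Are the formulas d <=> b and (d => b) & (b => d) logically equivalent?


Compare truth tables:
b | d | φ | ψ
-------------
False | False | True | True
True | False | False | False
False | True | False | False
True | True | True | True
The columns φ and ψ agree on every row.

Yes, they are logically equivalent.


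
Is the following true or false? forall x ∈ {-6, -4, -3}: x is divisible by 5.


Evaluate the predicate on each element: -6:False, -4:False, -3:False.
Counterexample x = -6 fails the predicate.

False


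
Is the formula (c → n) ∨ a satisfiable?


Search for a satisfying assignment over {a, c, n}.
Try a=F, c=F, n=F: the formula evaluates to T.
A satisfying assignment exists.

Satisfiable.


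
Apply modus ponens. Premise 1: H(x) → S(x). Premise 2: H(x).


Modus ponens: from (P → Q) and P, infer Q.
P = 'H(x)' is asserted, and P → Q holds, so Q follows.

S(x).


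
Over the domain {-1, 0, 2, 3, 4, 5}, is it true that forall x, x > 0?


Evaluate the predicate on each element: -1:False, 0:False, 2:True, 3:True, 4:True, 5:True.
Counterexample x = -1 fails the predicate.

False


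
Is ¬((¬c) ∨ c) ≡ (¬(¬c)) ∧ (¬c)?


Compare truth tables:
c | φ | ψ
---------
F | F | F
T | F | F
The columns φ and ψ agree on every row.

Yes, they are logically equivalent.


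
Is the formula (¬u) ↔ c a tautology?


Build the truth table over {c, u}:
c | u | φ
---------
F | F | F
T | F | T
F | T | T
T | T | F
Counterexample at row 1: with c=F, u=F, the formula is F.

No, it is not a tautology.


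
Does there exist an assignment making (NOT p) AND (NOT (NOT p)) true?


Check all 2 assignments over {p}:
p | φ
-----
F | F
T | F
No assignment makes the formula true.

Unsatisfiable.


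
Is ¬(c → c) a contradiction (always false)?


Truth table over {c}:
c | φ
-----
F | F
T | F
Every row is false.

Yes, it is a contradiction.


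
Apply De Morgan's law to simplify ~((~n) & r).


De Morgan: the negation of a conjunction is the disjunction of the negations.
Distribute ~ across &, flipping it to |, and negate each literal.

n | (~r)


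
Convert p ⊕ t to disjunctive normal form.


Step 1: p ⊕ t is true exactly when they disagree: (p ∧ ¬t) ∨ (¬p ∧ t).

(p ∧ (¬t)) ∨ ((¬p) ∧ t)


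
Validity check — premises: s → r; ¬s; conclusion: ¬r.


This is denying the antecedent (fallacy). There exist truth assignments where the premises are all true but the conclusion is false.

Invalid.


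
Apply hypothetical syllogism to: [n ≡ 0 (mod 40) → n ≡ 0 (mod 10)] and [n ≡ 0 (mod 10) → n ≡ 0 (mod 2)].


Hypothetical syllogism: from (P → Q) and (Q → R), infer (P → R).
Chain the two implications through the shared middle term 'n ≡ 0 (mod 10)'.

n ≡ 0 (mod 40) → n ≡ 0 (mod 2)


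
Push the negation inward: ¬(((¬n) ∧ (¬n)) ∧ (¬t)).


De Morgan: the negation of a conjunction is the disjunction of the negations.
Distribute ¬ across ∧, flipping it to ∨, and negate each literal.

(n ∨ n) ∨ t


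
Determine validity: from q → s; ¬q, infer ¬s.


This is denying the antecedent (fallacy). There exist truth assignments where the premises are all true but the conclusion is false.

Invalid.


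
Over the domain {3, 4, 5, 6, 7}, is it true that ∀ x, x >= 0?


Evaluate the predicate on each element: 3:T, 4:T, 5:T, 6:T, 7:T.
Every element satisfies the predicate.

T


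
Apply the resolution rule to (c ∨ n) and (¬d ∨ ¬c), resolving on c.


The clauses contain complementary literals c and ¬c.
Resolution eliminates this pair and disjoins the remaining literals (merging duplicates).

(n ∨ ¬d)


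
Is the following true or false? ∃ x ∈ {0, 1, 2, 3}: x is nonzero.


Evaluate the predicate on each element: 0:F, 1:T, 2:T, 3:T.
Witness x = 1 satisfies the predicate.

T


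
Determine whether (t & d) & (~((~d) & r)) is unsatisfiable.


Truth table over {d, r, t}:
d | r | t | φ
-------------
False | False | False | False
True | False | False | False
False | True | False | False
True | True | False | False
False | False | True | False
True | False | True | True
False | True | True | False
True | True | True | True
Satisfying assignment at row 6: d=True, r=False, t=True gives True.

No, it is not a contradiction.


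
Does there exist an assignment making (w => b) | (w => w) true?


Search for a satisfying assignment over {b, w}.
Try b=False, w=False: the formula evaluates to True.
A satisfying assignment exists.

Satisfiable.


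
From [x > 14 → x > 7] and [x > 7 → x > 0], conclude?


Hypothetical syllogism: from (P → Q) and (Q → R), infer (P → R).
Chain the two implications through the shared middle term 'x > 7'.

x > 14 → x > 0


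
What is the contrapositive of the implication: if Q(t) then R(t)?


The contrapositive of (P → Q) is (¬Q → ¬P); it is logically equivalent to the original.
Here P = 'Q(t)' and Q = 'R(t)'.

If not (R(t)), then not (Q(t)).


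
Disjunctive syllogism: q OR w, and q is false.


Disjunctive syllogism: from (P ∨ Q) and ¬P, infer Q.
One disjunct, 'q', is ruled out; the other must hold.

w


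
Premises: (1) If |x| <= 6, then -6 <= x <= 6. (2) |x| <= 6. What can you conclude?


Modus ponens: from (P → Q) and P, infer Q.
P = '|x| <= 6' is asserted, and P → Q holds, so Q follows.

-6 <= x <= 6.


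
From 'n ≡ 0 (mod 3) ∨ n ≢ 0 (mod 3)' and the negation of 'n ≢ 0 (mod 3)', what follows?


Disjunctive syllogism: from (P ∨ Q) and ¬P, infer Q.
One disjunct, 'n ≢ 0 (mod 3)', is ruled out; the other must hold.

n ≡ 0 (mod 3)


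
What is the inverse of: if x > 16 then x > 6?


The inverse of (P → Q) is (¬P → ¬Q). It is equivalent to the converse, not to the original.
Here P = 'x > 16' and Q = 'x > 6'.

If not (x > 16), then not (x > 6).


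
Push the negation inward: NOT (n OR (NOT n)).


De Morgan: the negation of a disjunction is the conjunction of the negations.
Distribute NOT across OR, flipping it to AND, and negate each literal.

(NOT n) AND n


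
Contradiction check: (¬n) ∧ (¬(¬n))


Truth table over {n}:
n | φ
-----
F | F
T | F
Every row is false.

Yes, it is a contradiction.


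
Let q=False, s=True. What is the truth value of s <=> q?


Substitute q=False, s=True:
s <=> q = True <=> False = False

False


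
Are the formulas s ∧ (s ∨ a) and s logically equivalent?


Compare truth tables:
a | s | φ | ψ
-------------
F | F | F | F
T | F | F | F
F | T | T | T
T | T | T | T
The columns φ and ψ agree on every row.

Yes, they are logically equivalent.


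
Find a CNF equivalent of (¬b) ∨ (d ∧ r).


Step 1: Distribute ∨ over ∧: (¬b) ∨ (d ∧ r) = ((¬b) ∨ d) ∧ ((¬b) ∨ r).

((¬b) ∨ d) ∧ ((¬b) ∨ r)


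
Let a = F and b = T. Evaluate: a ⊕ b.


Exclusive or is true when exactly one operand is true.
Substitute: a=F, b=T.
F ⊕ T evaluates to T.

T


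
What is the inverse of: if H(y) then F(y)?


The inverse of (P → Q) is (¬P → ¬Q). It is equivalent to the converse, not to the original.
Here P = 'H(y)' and Q = 'F(y)'.

If not (H(y)), then not (F(y)).


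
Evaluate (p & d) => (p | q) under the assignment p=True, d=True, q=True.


Substitute p=True, d=True, q=True:
p & d = True & True = True
p | q = True | True = True
(p & d) => (p | q) = True => True = True

True


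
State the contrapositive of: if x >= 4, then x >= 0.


The contrapositive of (P → Q) is (¬Q → ¬P); it is logically equivalent to the original.
Here P = 'x >= 4' and Q = 'x >= 0'.

If not (x >= 0), then not (x >= 4).


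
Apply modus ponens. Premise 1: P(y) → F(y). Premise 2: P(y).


Modus ponens: from (P → Q) and P, infer Q.
P = 'P(y)' is asserted, and P → Q holds, so Q follows.

F(y).


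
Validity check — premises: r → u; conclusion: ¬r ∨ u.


This matches the form of material implication: the conclusion follows in every model of the premises.

Valid.


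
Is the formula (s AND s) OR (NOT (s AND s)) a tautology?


Build the truth table over {s}:
s | φ
-----
F | T
T | T
Every row evaluates to true.

Yes, it is a tautology.


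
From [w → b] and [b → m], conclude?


Hypothetical syllogism: from (P → Q) and (Q → R), infer (P → R).
Chain the two implications through the shared middle term 'b'.

w → m


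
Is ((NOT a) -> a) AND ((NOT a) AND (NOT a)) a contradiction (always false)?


Truth table over {a}:
a | φ
-----
F | F
T | F
Every row is false.

Yes, it is a contradiction.


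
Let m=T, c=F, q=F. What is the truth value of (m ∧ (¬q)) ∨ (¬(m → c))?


Substitute m=T, c=F, q=F:
¬q = T
m ∧ (¬q) = T ∧ T = T
m → c = T → F = F
¬(m → c) = T
(m ∧ (¬q)) ∨ (¬(m → c)) = T ∨ T = T

T


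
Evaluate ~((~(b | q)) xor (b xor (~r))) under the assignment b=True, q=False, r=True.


Substitute b=True, q=False, r=True:
b | q = True | False = True
~(b | q) = False
~r = False
b xor (~r) = True xor False = True
(~(b | q)) xor (b xor (~r)) = False xor True = True
~((~(b | q)) xor (b xor (~r))) = False

False


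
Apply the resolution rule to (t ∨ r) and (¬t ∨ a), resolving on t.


The clauses contain complementary literals t and ¬t.
Resolution eliminates this pair and disjoins the remaining literals (merging duplicates).

(r ∨ a)


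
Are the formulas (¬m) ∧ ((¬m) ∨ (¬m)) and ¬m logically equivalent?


Compare truth tables:
m | φ | ψ
---------
F | T | T
T | F | F
The columns φ and ψ agree on every row.

Yes, they are logically equivalent.


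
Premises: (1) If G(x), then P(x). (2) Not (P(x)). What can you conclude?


Modus tollens: from (P → Q) and ¬Q, infer ¬P.
Q = 'P(x)' is denied; since P → Q, P must also fail.

Not (G(x)).


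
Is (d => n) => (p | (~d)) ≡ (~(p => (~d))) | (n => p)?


Compare truth tables:
d | n | p | φ | ψ
-----------------
False | False | False | True | True
True | False | False | True | True
False | True | False | True | False
True | True | False | False | False
False | False | True | True | True
True | False | True | True | True
False | True | True | True | True
True | True | True | True | True
They differ at row 3 (d=False, n=True, p=False): φ=True but ψ=False.

No, they are not logically equivalent.


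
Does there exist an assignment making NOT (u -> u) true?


Check all 2 assignments over {u}:
u | φ
-----
F | F
T | F
No assignment makes the formula true.

Unsatisfiable.


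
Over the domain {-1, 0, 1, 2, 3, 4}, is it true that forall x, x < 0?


Evaluate the predicate on each element: -1:True, 0:False, 1:False, 2:False, 3:False, 4:False.
Counterexample x = 0 fails the predicate.

False


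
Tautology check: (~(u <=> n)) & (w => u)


Build the truth table over {n, u, w}:
n | u | w | φ
-------------
False | False | False | False
True | False | False | True
False | True | False | True
True | True | False | False
False | False | True | False
True | False | True | False
False | True | True | True
True | True | True | False
Counterexample at row 1: with n=False, u=False, w=False, the formula is False.

No, it is not a tautology.


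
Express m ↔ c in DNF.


Step 1: m ↔ c is true exactly when both agree: (m ∧ c) ∨ (¬m ∧ ¬c).

(m ∧ c) ∨ ((¬m) ∧ (¬c))


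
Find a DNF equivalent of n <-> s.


Step 1: n ↔ s is true exactly when both agree: (n ∧ s) ∨ (¬n ∧ ¬s).

(n AND s) OR ((NOT n) AND (NOT s))


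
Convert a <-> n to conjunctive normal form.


Step 1: Rewrite a ↔ n as (a → n) ∧ (n → a).
Step 2: Rewrite each implication as a disjunction.

((NOT a) OR n) AND ((NOT n) OR a)


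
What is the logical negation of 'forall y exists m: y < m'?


Negation flips each quantifier (∀↔∃) and negates the inner predicate.
¬(forall y exists m: φ) = exists y forall m: ¬φ.

exists y forall m: ~(y < m)


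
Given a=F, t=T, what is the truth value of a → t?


Implication is false only when antecedent is true and consequent is false.
Substitute: a=F, t=T.
F → T evaluates to T.

T


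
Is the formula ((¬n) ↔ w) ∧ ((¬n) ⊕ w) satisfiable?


Check all 4 assignments over {n, w}:
n | w | φ
---------
F | F | F
T | F | F
F | T | F
T | T | F
No assignment makes the formula true.

Unsatisfiable.


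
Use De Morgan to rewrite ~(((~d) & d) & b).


De Morgan: the negation of a conjunction is the disjunction of the negations.
Distribute ~ across &, flipping it to |, and negate each literal.

(d | (~d)) | (~b)


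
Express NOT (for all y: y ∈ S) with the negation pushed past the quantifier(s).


¬(for all x: φ) = there exists x: ¬φ, and ¬(there exists x: φ) = for all x: ¬φ.
Apply to the universal statement.

there exists y: NOT(y ∈ S)


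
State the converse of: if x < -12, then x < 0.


The converse of (P → Q) is (Q → P). It is not in general equivalent to the original.
Here P = 'x < -12' and Q = 'x < 0'.

If x < 0, then x < -12.


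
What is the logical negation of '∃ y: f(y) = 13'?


¬(∀ x: φ) = ∃ x: ¬φ, and ¬(∃ x: φ) = ∀ x: ¬φ.
Apply to the existential statement.

∀ y: ¬(f(y) = 13)


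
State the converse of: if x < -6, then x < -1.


The converse of (P → Q) is (Q → P). It is not in general equivalent to the original.
Here P = 'x < -6' and Q = 'x < -1'.

If x < -1, then x < -6.


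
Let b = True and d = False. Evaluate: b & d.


Conjunction is true only when both operands are true.
Substitute: b=True, d=False.
True & False evaluates to False.

False


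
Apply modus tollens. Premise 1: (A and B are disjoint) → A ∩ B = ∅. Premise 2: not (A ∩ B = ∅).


Modus tollens: from (P → Q) and ¬Q, infer ¬P.
Q = 'A ∩ B = ∅' is denied; since P → Q, P must also fail.

Not ((A and B are disjoint)).


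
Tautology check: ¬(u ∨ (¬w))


Build the truth table over {u, w}:
u | w | φ
---------
F | F | F
T | F | F
F | T | T
T | T | F
Counterexample at row 1: with u=F, w=F, the formula is F.

No, it is not a tautology.


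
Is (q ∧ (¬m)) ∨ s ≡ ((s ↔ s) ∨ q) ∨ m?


Compare truth tables:
m | q | s | φ | ψ
-----------------
F | F | F | F | T
T | F | F | F | T
F | T | F | T | T
T | T | F | F | T
F | F | T | T | T
T | F | T | T | T
F | T | T | T | T
T | T | T | T | T
They differ at row 1 (m=F, q=F, s=F): φ=F but ψ=T.

No, they are not logically equivalent.


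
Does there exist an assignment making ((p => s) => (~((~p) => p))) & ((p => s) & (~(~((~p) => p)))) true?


Check all 4 assignments over {p, s}:
p | s | φ
---------
False | False | False
True | False | False
False | True | False
True | True | False
No assignment makes the formula true.

Unsatisfiable.


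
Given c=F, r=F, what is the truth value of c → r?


Implication is false only when antecedent is true and consequent is false.
Substitute: c=F, r=F.
F → F evaluates to T.

T


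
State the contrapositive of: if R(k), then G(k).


The contrapositive of (P → Q) is (¬Q → ¬P); it is logically equivalent to the original.
Here P = 'R(k)' and Q = 'G(k)'.

If not (G(k)), then not (R(k)).


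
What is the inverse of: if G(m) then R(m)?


The inverse of (P → Q) is (¬P → ¬Q). It is equivalent to the converse, not to the original.
Here P = 'G(m)' and Q = 'R(m)'.

If not (G(m)), then not (R(m)).


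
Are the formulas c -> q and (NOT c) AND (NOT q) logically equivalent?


Compare truth tables:
c | q | φ | ψ
-------------
F | F | T | T
T | F | F | F
F | T | T | F
T | T | T | F
They differ at row 3 (c=F, q=T): φ=T but ψ=F.

No, they are not logically equivalent.


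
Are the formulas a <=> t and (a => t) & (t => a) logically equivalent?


Compare truth tables:
a | t | φ | ψ
-------------
False | False | True | True
True | False | False | False
False | True | False | False
True | True | True | True
The columns φ and ψ agree on every row.

Yes, they are logically equivalent.


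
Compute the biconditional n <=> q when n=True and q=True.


Biconditional is true when both operands have the same truth value.
Substitute: n=True, q=True.
True <=> True evaluates to True.

True


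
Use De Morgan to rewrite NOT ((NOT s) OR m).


De Morgan: the negation of a disjunction is the conjunction of the negations.
Distribute NOT across OR, flipping it to AND, and negate each literal.

s AND (NOT m)


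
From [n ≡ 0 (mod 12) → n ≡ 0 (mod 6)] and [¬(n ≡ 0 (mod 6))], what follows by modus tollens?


Modus tollens: from (P → Q) and ¬Q, infer ¬P.
Q = 'n ≡ 0 (mod 6)' is denied; since P → Q, P must also fail.

Not (n ≡ 0 (mod 12)).


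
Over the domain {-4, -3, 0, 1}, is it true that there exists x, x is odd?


Evaluate the predicate on each element: -4:F, -3:T, 0:F, 1:T.
Witness x = -3 satisfies the predicate.

T


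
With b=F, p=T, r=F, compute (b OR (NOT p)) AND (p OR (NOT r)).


Substitute b=F, p=T, r=F:
NOT p = F
b OR (NOT p) = F OR F = F
NOT r = T
p OR (NOT r) = T OR T = T
(b OR (NOT p)) AND (p OR (NOT r)) = F AND T = F

F


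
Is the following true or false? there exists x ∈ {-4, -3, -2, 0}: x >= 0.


Evaluate the predicate on each element: -4:F, -3:F, -2:F, 0:T.
Witness x = 0 satisfies the predicate.

T


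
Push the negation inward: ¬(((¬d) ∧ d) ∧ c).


De Morgan: the negation of a conjunction is the disjunction of the negations.
Distribute ¬ across ∧, flipping it to ∨, and negate each literal.

(d ∨ (¬d)) ∨ (¬c)


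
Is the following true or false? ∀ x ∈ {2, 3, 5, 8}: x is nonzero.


Evaluate the predicate on each element: 2:T, 3:T, 5:T, 8:T.
Every element satisfies the predicate.

T


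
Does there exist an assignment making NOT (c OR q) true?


Search for a satisfying assignment over {c, q}.
Try c=F, q=F: the formula evaluates to T.
A satisfying assignment exists.

Satisfiable.


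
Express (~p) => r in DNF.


Step 1: Rewrite (¬p) → r as ¬(¬p) ∨ r.
Step 2: Eliminate any double negations (¬¬X = X).

p | r


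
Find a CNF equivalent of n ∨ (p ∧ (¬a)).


Step 1: Distribute ∨ over ∧: n ∨ (p ∧ (¬a)) = (n ∨ p) ∧ (n ∨ (¬a)).

(n ∨ p) ∧ (n ∨ (¬a))


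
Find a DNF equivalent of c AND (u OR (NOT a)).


Step 1: Distribute ∧ over ∨: c ∧ (u ∨ (¬a)) = (c ∧ u) ∨ (c ∧ (¬a)).

(c AND u) OR (c AND (NOT a))


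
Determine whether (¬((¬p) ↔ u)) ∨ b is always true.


Build the truth table over {b, p, u}:
b | p | u | φ
-------------
F | F | F | T
T | F | F | T
F | T | F | F
T | T | F | T
F | F | T | F
T | F | T | T
F | T | T | T
T | T | T | T
Counterexample at row 3: with b=F, p=T, u=F, the formula is F.

No, it is not a tautology.


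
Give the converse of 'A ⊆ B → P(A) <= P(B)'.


The converse of (P → Q) is (Q → P). It is not in general equivalent to the original.
Here P = 'A ⊆ B' and Q = 'P(A) <= P(B)'.

If P(A) <= P(B), then A ⊆ B.


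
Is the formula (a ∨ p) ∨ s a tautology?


Build the truth table over {a, p, s}:
a | p | s | φ
-------------
F | F | F | F
T | F | F | T
F | T | F | T
T | T | F | T
F | F | T | T
T | F | T | T
F | T | T | T
T | T | T | T
Counterexample at row 1: with a=F, p=F, s=F, the formula is F.

No, it is not a tautology.


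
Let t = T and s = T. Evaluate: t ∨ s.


Disjunction is false only when both operands are false.
Substitute: t=T, s=T.
T ∨ T evaluates to T.

T


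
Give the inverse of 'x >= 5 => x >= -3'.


The inverse of (P → Q) is (¬P → ¬Q). It is equivalent to the converse, not to the original.
Here P = 'x >= 5' and Q = 'x >= -3'.

If not (x >= 5), then not (x >= -3).


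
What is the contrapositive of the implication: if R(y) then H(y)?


The contrapositive of (P → Q) is (¬Q → ¬P); it is logically equivalent to the original.
Here P = 'R(y)' and Q = 'H(y)'.

If not (H(y)), then not (R(y)).


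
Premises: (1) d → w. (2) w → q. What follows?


Hypothetical syllogism: from (P → Q) and (Q → R), infer (P → R).
Chain the two implications through the shared middle term 'w'.

d → q


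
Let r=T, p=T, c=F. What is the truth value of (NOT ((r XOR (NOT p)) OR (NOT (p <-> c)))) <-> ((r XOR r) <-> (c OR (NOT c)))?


Substitute r=T, p=T, c=F:
… (earlier sub-steps elided)
r XOR (NOT p) = T XOR F = T
p <-> c = T <-> F = F
NOT (p <-> c) = T
(r XOR (NOT p)) OR (NOT (p <-> c)) = T OR T = T
NOT ((r XOR (NOT p)) OR (NOT (p <-> c))) = F
r XOR r = T XOR T = F
NOT c = T
c OR (NOT c) = F OR T = T
(r XOR r) <-> (c OR (NOT c)) = F <-> T = F
(NOT ((r XOR (NOT p)) OR (NOT (p <-> c)))) <-> ((r XOR r) <-> (c OR (NOT c))) = F <-> F = T

T


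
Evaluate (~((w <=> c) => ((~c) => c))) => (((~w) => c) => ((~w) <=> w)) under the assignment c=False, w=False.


Substitute c=False, w=False:
… (earlier sub-steps elided)
~c = True
(~c) => c = True => False = False
(w <=> c) => ((~c) => c) = True => False = False
~((w <=> c) => ((~c) => c)) = True
~w = True
(~w) => c = True => False = False
~w = True
(~w) <=> w = True <=> False = False
((~w) => c) => ((~w) <=> w) = False => False = True
(~((w <=> c) => ((~c) => c))) => (((~w) => c) => ((~w) <=> w)) = True => True = True

True


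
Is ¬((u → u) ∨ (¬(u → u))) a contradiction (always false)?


Truth table over {u}:
u | φ
-----
F | F
T | F
Every row is false.

Yes, it is a contradiction.


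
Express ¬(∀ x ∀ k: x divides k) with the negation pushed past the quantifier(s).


Negation flips each quantifier (∀↔∃) and negates the inner predicate.
¬(∀ x ∀ k: φ) = ∃ x ∃ k: ¬φ.

∃ x ∃ k: ¬(x divides k)


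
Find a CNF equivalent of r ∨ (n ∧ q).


Step 1: Distribute ∨ over ∧: r ∨ (n ∧ q) = (r ∨ n) ∧ (r ∨ q).

(r ∨ n) ∧ (r ∨ q)


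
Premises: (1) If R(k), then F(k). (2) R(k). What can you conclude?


Modus ponens: from (P → Q) and P, infer Q.
P = 'R(k)' is asserted, and P → Q holds, so Q follows.

F(k).
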